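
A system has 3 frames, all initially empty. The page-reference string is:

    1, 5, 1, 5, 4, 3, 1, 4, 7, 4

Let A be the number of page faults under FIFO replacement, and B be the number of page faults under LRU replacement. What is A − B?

Under FIFO: F F . . F F F . F F → 7 faults.
Under LRU: F F . . F F F . F . → 6 faults.
A − B = 7 − 6 = 1.

1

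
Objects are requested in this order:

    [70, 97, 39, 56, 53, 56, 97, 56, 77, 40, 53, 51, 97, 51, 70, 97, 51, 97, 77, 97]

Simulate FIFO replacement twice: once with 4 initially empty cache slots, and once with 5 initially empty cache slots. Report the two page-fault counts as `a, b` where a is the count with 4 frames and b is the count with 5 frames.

11, 10

4 frames: F F F F F . . . F F . F F . F . . . F . → 11 faults.
5 frames: F F F F F . . . F F . F F . F . . . . . → 10 faults.
10 < 11: adding a frame reduced faults, as is typical.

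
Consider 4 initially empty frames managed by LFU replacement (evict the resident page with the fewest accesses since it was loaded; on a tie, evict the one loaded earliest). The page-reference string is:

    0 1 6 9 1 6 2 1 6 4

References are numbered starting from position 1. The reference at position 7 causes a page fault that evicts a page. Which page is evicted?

pos 1: 0 → miss, frames {0}
pos 2: 1 → miss, frames {0,1}
pos 3: 6 → miss, frames {0,1,6}
pos 4: 9 → miss, frames {0,1,6,9}
pos 5: 1 → hit
pos 6: 6 → hit
pos 7: 2 → miss, evict 0, frames {1,6,9,2}
At position 7, page 0 is evicted.

0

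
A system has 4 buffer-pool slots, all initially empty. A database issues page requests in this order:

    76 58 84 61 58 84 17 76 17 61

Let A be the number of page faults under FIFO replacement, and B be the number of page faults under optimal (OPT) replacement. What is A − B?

1

Under FIFO: F F F F . . F F . . → 6 faults.
Under OPT: F F F F . . F . . . → 5 faults.
A − B = 6 − 5 = 1.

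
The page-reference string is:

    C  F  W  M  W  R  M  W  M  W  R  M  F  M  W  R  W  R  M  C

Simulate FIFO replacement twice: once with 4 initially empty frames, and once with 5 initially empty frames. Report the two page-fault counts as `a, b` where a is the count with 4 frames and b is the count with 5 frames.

6, 5

4 frames: F F F F . F . . . . . . . . . . . . . F → 6 faults.
5 frames: F F F F . F . . . . . . . . . . . . . . → 5 faults.
5 < 6: adding a frame reduced faults, as is typical.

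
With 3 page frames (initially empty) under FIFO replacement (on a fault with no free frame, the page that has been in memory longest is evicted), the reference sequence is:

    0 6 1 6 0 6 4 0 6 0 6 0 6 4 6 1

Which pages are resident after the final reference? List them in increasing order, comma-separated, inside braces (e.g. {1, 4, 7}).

{0, 1, 6}

0: fault, frames {0}
6: fault, frames {0,6}
1: fault, frames {0,6,1}
6: hit
0: hit
6: hit
4: fault, evict 0, frames {6,1,4}
0: fault, evict 6, frames {1,4,0}
6: fault, evict 1, frames {4,0,6}
0: hit
6: hit
0: hit
6: hit
4: hit
6: hit
1: fault, evict 4, frames {0,6,1}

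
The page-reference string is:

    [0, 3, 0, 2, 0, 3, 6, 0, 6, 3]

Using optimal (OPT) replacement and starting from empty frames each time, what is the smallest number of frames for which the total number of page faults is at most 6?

f=1: 10 faults
f=2: 6 faults
f=3: 4 faults
f=4: 4 faults
Smallest f with faults ≤ 6 is 2.

2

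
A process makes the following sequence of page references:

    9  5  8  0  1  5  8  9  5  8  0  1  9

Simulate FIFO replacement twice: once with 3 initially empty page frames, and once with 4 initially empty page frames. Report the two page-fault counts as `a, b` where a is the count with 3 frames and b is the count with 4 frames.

10, 11

3 frames: F F F F F F F F . . F F . → 10 faults.
4 frames: F F F F F . . F F F F F F → 11 faults.
11 > 10: adding a frame increased faults — Belady's anomaly.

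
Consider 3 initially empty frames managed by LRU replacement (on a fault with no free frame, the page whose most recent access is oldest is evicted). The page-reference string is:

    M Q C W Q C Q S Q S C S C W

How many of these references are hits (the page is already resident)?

M → miss, frames {M}
Q → miss, frames {M,Q}
C → miss, frames {M,Q,C}
W → miss, evict M, frames {Q,C,W}
Q → hit
C → hit
Q → hit
S → miss, evict W, frames {C,Q,S}
Q → hit
S → hit
C → hit
S → hit
C → hit
W → miss, evict Q, frames {S,C,W}
Hits: 8.

8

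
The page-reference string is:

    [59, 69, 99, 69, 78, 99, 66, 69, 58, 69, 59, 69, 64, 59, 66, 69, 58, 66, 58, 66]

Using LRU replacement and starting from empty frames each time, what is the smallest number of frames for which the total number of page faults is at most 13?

3

f=1: 20 faults
f=2: 15 faults
f=3: 12 faults
f=4: 10 faults
f=5: 8 faults
f=6: 7 faults
f=7: 7 faults
Smallest f with faults ≤ 13 is 3.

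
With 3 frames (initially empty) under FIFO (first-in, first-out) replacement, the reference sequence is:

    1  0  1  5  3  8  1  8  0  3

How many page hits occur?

1 → fault, frames {1}
0 → fault, frames {1,0}
1 → hit
5 → fault, frames {1,0,5}
3 → fault, evict 1, frames {0,5,3}
8 → fault, evict 0, frames {5,3,8}
1 → fault, evict 5, frames {3,8,1}
8 → hit
0 → fault, evict 3, frames {8,1,0}
3 → fault, evict 8, frames {1,0,3}
Hits: 2.

2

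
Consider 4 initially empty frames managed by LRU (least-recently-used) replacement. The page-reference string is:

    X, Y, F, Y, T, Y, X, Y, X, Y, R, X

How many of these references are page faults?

5

X -> fault, frames {X}
Y -> fault, frames {X,Y}
F -> fault, frames {X,Y,F}
Y -> hit
T -> fault, frames {X,F,Y,T}
Y -> hit
X -> hit
Y -> hit
X -> hit
Y -> hit
R -> fault, evict F, frames {T,X,Y,R}
X -> hit
Page faults: 5.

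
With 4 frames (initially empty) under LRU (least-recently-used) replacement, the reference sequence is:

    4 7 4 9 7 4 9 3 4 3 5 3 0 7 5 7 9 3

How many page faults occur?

4 → miss, frames (4)
7 → miss, frames (4 7)
4 → hit
9 → miss, frames (7 4 9)
7 → hit
4 → hit
9 → hit
3 → miss, frames (7 4 9 3)
4 → hit
3 → hit
5 → miss, evict 7, frames (9 4 3 5)
3 → hit
0 → miss, evict 9, frames (4 5 3 0)
7 → miss, evict 4, frames (5 3 0 7)
5 → hit
7 → hit
9 → miss, evict 3, frames (0 5 7 9)
3 → miss, evict 0, frames (5 7 9 3)
Page faults: 9.

9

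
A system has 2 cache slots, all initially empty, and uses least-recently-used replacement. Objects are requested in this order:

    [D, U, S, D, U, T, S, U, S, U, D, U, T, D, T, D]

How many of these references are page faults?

D -> miss, frames [D]
U -> miss, frames [D, U]
S -> miss, evict D, frames [U, S]
D -> miss, evict U, frames [S, D]
U -> miss, evict S, frames [D, U]
T -> miss, evict D, frames [U, T]
S -> miss, evict U, frames [T, S]
U -> miss, evict T, frames [S, U]
S -> hit
U -> hit
D -> miss, evict S, frames [U, D]
U -> hit
T -> miss, evict D, frames [U, T]
D -> miss, evict U, frames [T, D]
T -> hit
D -> hit
Page faults: 11.

11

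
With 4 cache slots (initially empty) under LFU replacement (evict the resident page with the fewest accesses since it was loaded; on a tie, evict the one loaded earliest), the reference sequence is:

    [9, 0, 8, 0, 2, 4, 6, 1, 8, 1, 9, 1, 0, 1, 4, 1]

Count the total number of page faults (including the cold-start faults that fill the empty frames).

9 -> fault, frames {9}
0 -> fault, frames {9,0}
8 -> fault, frames {9,0,8}
0 -> hit
2 -> fault, frames {9,0,8,2}
4 -> fault, evict 9, frames {0,8,2,4}
6 -> fault, evict 8, frames {0,2,4,6}
1 -> fault, evict 2, frames {0,4,6,1}
8 -> fault, evict 4, frames {0,6,1,8}
1 -> hit
9 -> fault, evict 6, frames {0,1,8,9}
1 -> hit
0 -> hit
1 -> hit
4 -> fault, evict 8, frames {0,1,9,4}
1 -> hit
Page faults: 10.

10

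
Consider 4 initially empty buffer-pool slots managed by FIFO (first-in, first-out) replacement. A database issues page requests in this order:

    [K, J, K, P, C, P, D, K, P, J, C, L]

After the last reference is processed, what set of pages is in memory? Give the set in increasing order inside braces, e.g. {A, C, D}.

K → fault, frames {K}
J → fault, frames {K,J}
K → hit
P → fault, frames {K,J,P}
C → fault, frames {K,J,P,C}
P → hit
D → fault, evict K, frames {J,P,C,D}
K → fault, evict J, frames {P,C,D,K}
P → hit
J → fault, evict P, frames {C,D,K,J}
C → hit
L → fault, evict C, frames {D,K,J,L}

{D, J, K, L}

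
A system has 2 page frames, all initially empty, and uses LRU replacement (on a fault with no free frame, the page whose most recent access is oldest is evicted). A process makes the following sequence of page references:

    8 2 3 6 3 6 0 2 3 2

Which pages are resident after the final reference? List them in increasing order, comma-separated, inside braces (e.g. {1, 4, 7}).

{2, 3}

8 → fault, frames [8]
2 → fault, frames [8, 2]
3 → fault, evict 8, frames [2, 3]
6 → fault, evict 2, frames [3, 6]
3 → hit
6 → hit
0 → fault, evict 3, frames [6, 0]
2 → fault, evict 6, frames [0, 2]
3 → fault, evict 0, frames [2, 3]
2 → hit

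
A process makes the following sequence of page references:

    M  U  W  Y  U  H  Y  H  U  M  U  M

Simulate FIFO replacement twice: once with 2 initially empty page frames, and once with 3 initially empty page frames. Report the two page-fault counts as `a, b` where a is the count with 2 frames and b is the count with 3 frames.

2 frames: F F F F F F F . F F . . → 9 faults.
3 frames: F F F F . F . . F F . . → 7 faults.
7 < 9: adding a frame reduced faults, as is typical.

9, 7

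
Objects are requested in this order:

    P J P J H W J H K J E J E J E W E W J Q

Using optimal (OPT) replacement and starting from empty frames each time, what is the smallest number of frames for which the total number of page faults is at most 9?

3

f=1: 20 faults
f=2: 10 faults
f=3: 7 faults
f=4: 7 faults
f=5: 7 faults
f=6: 7 faults
f=7: 7 faults
Smallest f with faults ≤ 9 is 3.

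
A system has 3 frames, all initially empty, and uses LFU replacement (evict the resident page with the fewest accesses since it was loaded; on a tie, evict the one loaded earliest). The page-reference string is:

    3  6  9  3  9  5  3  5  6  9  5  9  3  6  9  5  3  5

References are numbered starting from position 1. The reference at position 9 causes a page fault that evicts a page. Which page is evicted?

9

pos 1: 3 → miss, frames [3]
pos 2: 6 → miss, frames [3, 6]
pos 3: 9 → miss, frames [3, 6, 9]
pos 4: 3 → hit
pos 5: 9 → hit
pos 6: 5 → miss, evict 6, frames [3, 9, 5]
pos 7: 3 → hit
pos 8: 5 → hit
pos 9: 6 → miss, evict 9, frames [3, 5, 6]
At position 9, page 9 is evicted.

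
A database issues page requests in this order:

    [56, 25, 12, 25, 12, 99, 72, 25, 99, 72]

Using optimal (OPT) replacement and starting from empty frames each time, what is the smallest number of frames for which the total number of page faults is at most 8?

2

f=1: 10 faults
f=2: 6 faults
f=3: 5 faults
f=4: 5 faults
f=5: 5 faults
Smallest f with faults ≤ 8 is 2.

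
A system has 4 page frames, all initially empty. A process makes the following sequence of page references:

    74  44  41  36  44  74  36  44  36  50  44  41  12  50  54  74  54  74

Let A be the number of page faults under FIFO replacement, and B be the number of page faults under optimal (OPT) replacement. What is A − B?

1

Under FIFO: F F F F . . . . . F . . F . F F . . → 8 faults.
Under OPT: F F F F . . . . . F . . F . F . . . → 7 faults.
A − B = 8 − 7 = 1.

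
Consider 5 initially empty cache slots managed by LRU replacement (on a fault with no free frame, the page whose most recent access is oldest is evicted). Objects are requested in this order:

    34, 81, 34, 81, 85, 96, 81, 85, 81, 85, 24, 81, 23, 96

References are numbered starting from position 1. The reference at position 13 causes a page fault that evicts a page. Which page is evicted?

34

pos 1: 34 → miss, frames {34}
pos 2: 81 → miss, frames {34,81}
pos 3: 34 → hit
pos 4: 81 → hit
pos 5: 85 → miss, frames {34,81,85}
pos 6: 96 → miss, frames {34,81,85,96}
pos 7: 81 → hit
pos 8: 85 → hit
pos 9: 81 → hit
pos 10: 85 → hit
pos 11: 24 → miss, frames {34,96,81,85,24}
pos 12: 81 → hit
pos 13: 23 → miss, evict 34, frames {96,85,24,81,23}
At position 13, page 34 is evicted.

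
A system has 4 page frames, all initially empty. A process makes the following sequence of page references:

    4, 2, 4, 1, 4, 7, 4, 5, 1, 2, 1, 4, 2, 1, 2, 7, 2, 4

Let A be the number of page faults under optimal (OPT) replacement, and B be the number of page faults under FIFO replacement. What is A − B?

Under OPT: F F . F . F . F . . . . . . . F . . → 6 faults.
Under FIFO: F F . F . F . F . . . F F F . F . . → 9 faults.
A − B = 6 − 9 = -3.

-3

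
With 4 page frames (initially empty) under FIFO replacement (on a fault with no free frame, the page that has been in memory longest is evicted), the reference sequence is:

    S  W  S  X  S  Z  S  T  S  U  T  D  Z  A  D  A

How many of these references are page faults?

10

S → miss, frames [S]
W → miss, frames [S, W]
S → hit
X → miss, frames [S, W, X]
S → hit
Z → miss, frames [S, W, X, Z]
S → hit
T → miss, evict S, frames [W, X, Z, T]
S → miss, evict W, frames [X, Z, T, S]
U → miss, evict X, frames [Z, T, S, U]
T → hit
D → miss, evict Z, frames [T, S, U, D]
Z → miss, evict T, frames [S, U, D, Z]
A → miss, evict S, frames [U, D, Z, A]
D → hit
A → hit
Page faults: 10.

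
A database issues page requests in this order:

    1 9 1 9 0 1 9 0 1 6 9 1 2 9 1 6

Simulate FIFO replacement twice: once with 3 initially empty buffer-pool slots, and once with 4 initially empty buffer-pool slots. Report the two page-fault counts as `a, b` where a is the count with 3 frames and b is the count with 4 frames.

8, 6

3 frames: F F . . F . . . . F . F F F . F → 8 faults.
4 frames: F F . . F . . . . F . . F . F . → 6 faults.
6 < 8: adding a frame reduced faults, as is typical.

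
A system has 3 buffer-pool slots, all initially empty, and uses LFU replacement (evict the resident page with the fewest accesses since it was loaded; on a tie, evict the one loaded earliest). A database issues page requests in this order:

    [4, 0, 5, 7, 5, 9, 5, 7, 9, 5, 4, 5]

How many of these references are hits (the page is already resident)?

4 → fault, frames {4}
0 → fault, frames {4,0}
5 → fault, frames {4,0,5}
7 → fault, evict 4, frames {0,5,7}
5 → hit
9 → fault, evict 0, frames {5,7,9}
5 → hit
7 → hit
9 → hit
5 → hit
4 → fault, evict 7, frames {5,9,4}
5 → hit
Hits: 6.

6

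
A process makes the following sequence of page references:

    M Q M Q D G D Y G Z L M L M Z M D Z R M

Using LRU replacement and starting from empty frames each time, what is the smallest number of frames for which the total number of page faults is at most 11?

3

f=1: 20 faults
f=2: 14 faults
f=3: 11 faults
f=4: 10 faults
f=5: 10 faults
f=6: 9 faults
f=7: 8 faults
f=8: 8 faults
Smallest f with faults ≤ 11 is 3.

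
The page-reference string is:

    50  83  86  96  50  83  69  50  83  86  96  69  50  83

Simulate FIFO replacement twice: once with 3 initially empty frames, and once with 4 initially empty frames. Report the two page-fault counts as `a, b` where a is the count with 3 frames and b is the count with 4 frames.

11, 12

3 frames: F F F F F F F . . F F . F F → 11 faults.
4 frames: F F F F . . F F F F F F F F → 12 faults.
12 > 11: adding a frame increased faults — Belady's anomaly.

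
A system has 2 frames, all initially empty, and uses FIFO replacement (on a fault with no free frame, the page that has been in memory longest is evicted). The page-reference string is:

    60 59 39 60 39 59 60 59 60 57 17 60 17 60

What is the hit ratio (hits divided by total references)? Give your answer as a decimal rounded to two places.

60: miss, frames {60}
59: miss, frames {60,59}
39: miss, evict 60, frames {59,39}
60: miss, evict 59, frames {39,60}
39: hit
59: miss, evict 39, frames {60,59}
60: hit
59: hit
60: hit
57: miss, evict 60, frames {59,57}
17: miss, evict 59, frames {57,17}
60: miss, evict 57, frames {17,60}
17: hit
60: hit
Hits: 6 of 14 references → 6/14 = 0.4286.

0.43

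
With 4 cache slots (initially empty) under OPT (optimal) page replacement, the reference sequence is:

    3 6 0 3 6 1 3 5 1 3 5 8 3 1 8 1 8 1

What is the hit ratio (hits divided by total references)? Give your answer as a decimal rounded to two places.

0.67

3 → miss, frames (3)
6 → miss, frames (3 6)
0 → miss, frames (3 6 0)
3 → hit
6 → hit
1 → miss, frames (3 6 0 1)
3 → hit
5 → miss, evict 0, frames (3 6 1 5)
1 → hit
3 → hit
5 → hit
8 → miss, evict 5, frames (3 6 1 8)
3 → hit
1 → hit
8 → hit
1 → hit
8 → hit
1 → hit
Hits: 12 of 18 references → 12/18 = 0.6667.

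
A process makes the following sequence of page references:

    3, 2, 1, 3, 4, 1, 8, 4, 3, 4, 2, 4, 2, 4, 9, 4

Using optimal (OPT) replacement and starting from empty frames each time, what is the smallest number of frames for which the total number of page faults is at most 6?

4

f=1: 16 faults
f=2: 8 faults
f=3: 7 faults
f=4: 6 faults
f=5: 6 faults
f=6: 6 faults
Smallest f with faults ≤ 6 is 4.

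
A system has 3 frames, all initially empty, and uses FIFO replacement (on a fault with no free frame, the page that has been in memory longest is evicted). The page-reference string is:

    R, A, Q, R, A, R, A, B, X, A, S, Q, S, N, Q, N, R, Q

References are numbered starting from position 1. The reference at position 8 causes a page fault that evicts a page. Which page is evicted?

R

pos 1: R: fault, frames [R]
pos 2: A: fault, frames [R, A]
pos 3: Q: fault, frames [R, A, Q]
pos 4: R: hit
pos 5: A: hit
pos 6: R: hit
pos 7: A: hit
pos 8: B: fault, evict R, frames [A, Q, B]
At position 8, page R is evicted.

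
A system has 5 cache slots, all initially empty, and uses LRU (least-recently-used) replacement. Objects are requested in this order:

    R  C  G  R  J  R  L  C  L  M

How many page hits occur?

R: miss, frames {R}
C: miss, frames {R,C}
G: miss, frames {R,C,G}
R: hit
J: miss, frames {C,G,R,J}
R: hit
L: miss, frames {C,G,J,R,L}
C: hit
L: hit
M: miss, evict G, frames {J,R,C,L,M}
Hits: 4.

4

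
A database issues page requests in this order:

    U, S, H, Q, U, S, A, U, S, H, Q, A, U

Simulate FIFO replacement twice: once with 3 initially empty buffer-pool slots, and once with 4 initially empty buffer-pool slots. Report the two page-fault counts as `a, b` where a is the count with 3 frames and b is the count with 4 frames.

10, 11

3 frames: F F F F F F F . . F F . F → 10 faults.
4 frames: F F F F . . F F F F F F F → 11 faults.
11 > 10: adding a frame increased faults — Belady's anomaly.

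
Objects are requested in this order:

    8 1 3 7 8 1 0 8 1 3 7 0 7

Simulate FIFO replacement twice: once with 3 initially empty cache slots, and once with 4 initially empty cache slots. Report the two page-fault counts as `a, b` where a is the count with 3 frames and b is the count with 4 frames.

9, 10

3 frames: F F F F F F F . . F F . . → 9 faults.
4 frames: F F F F . . F F F F F F . → 10 faults.
10 > 9: adding a frame increased faults — Belady's anomaly.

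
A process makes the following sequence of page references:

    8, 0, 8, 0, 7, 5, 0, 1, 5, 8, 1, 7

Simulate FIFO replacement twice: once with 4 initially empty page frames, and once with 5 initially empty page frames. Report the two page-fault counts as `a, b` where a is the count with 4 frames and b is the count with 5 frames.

4 frames: F F . . F F . F . F . . → 6 faults.
5 frames: F F . . F F . F . . . . → 5 faults.
5 < 6: adding a frame reduced faults, as is typical.

6, 5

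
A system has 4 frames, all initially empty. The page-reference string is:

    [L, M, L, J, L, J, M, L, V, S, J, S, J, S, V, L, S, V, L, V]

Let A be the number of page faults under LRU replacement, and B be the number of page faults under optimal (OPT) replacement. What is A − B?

Under LRU: F F . F . . . . F F F . . . . . . . . . → 6 faults.
Under OPT: F F . F . . . . F F . . . . . . . . . . → 5 faults.
A − B = 6 − 5 = 1.

1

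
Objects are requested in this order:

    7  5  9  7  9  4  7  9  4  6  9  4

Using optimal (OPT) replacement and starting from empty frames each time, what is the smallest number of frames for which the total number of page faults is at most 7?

f=1: 12 faults
f=2: 7 faults
f=3: 5 faults
f=4: 5 faults
f=5: 5 faults
Smallest f with faults ≤ 7 is 2.

2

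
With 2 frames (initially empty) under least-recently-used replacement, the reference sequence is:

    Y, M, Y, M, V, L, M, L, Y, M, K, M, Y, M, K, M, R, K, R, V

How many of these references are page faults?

13

Y: miss, frames (Y)
M: miss, frames (Y M)
Y: hit
M: hit
V: miss, evict Y, frames (M V)
L: miss, evict M, frames (V L)
M: miss, evict V, frames (L M)
L: hit
Y: miss, evict M, frames (L Y)
M: miss, evict L, frames (Y M)
K: miss, evict Y, frames (M K)
M: hit
Y: miss, evict K, frames (M Y)
M: hit
K: miss, evict Y, frames (M K)
M: hit
R: miss, evict K, frames (M R)
K: miss, evict M, frames (R K)
R: hit
V: miss, evict K, frames (R V)
Page faults: 13.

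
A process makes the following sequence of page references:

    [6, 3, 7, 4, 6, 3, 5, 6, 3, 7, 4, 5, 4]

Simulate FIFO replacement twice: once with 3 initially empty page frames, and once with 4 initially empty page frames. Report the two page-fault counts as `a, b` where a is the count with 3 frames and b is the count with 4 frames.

9, 10

3 frames: F F F F F F F . . F F . . → 9 faults.
4 frames: F F F F . . F F F F F F . → 10 faults.
10 > 9: adding a frame increased faults — Belady's anomaly.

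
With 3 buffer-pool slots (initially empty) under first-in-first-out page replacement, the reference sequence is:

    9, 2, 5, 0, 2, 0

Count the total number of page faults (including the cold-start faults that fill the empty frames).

4

9: miss, frames (9)
2: miss, frames (9 2)
5: miss, frames (9 2 5)
0: miss, evict 9, frames (2 5 0)
2: hit
0: hit
Page faults: 4.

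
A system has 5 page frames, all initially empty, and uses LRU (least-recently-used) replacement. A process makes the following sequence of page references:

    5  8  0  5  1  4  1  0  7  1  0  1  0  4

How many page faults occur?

6

5: miss, frames [5]
8: miss, frames [5, 8]
0: miss, frames [5, 8, 0]
5: hit
1: miss, frames [8, 0, 5, 1]
4: miss, frames [8, 0, 5, 1, 4]
1: hit
0: hit
7: miss, evict 8, frames [5, 4, 1, 0, 7]
1: hit
0: hit
1: hit
0: hit
4: hit
Page faults: 6.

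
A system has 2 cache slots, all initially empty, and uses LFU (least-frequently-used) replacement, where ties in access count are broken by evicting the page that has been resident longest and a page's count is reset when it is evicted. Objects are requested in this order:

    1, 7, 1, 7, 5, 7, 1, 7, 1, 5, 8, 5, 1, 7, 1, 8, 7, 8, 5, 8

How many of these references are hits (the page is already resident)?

1: miss, frames {1}
7: miss, frames {1,7}
1: hit
7: hit
5: miss, evict 1, frames {7,5}
7: hit
1: miss, evict 5, frames {7,1}
7: hit
1: hit
5: miss, evict 1, frames {7,5}
8: miss, evict 5, frames {7,8}
5: miss, evict 8, frames {7,5}
1: miss, evict 5, frames {7,1}
7: hit
1: hit
8: miss, evict 1, frames {7,8}
7: hit
8: hit
5: miss, evict 8, frames {7,5}
8: miss, evict 5, frames {7,8}
Hits: 9.

9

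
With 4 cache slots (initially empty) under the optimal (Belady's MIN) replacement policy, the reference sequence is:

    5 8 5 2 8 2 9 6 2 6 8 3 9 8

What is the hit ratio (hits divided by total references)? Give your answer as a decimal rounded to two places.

0.57

5 → miss, frames [5]
8 → miss, frames [5, 8]
5 → hit
2 → miss, frames [5, 8, 2]
8 → hit
2 → hit
9 → miss, frames [5, 8, 2, 9]
6 → miss, evict 5, frames [8, 2, 9, 6]
2 → hit
6 → hit
8 → hit
3 → miss, evict 6, frames [8, 2, 9, 3]
9 → hit
8 → hit
Hits: 8 of 14 references → 8/14 = 0.5714.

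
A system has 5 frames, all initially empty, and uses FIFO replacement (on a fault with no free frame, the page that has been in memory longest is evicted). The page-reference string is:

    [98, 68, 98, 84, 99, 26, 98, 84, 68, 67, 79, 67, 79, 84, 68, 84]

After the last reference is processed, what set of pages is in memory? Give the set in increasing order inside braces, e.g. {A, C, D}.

{26, 67, 68, 79, 84}

98: miss, frames (98)
68: miss, frames (98 68)
98: hit
84: miss, frames (98 68 84)
99: miss, frames (98 68 84 99)
26: miss, frames (98 68 84 99 26)
98: hit
84: hit
68: hit
67: miss, evict 98, frames (68 84 99 26 67)
79: miss, evict 68, frames (84 99 26 67 79)
67: hit
79: hit
84: hit
68: miss, evict 84, frames (99 26 67 79 68)
84: miss, evict 99, frames (26 67 79 68 84)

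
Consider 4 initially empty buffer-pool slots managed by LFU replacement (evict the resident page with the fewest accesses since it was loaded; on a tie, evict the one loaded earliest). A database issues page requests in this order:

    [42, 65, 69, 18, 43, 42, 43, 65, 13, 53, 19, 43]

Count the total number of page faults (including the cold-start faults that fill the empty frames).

10

42 → miss, frames [42]
65 → miss, frames [42, 65]
69 → miss, frames [42, 65, 69]
18 → miss, frames [42, 65, 69, 18]
43 → miss, evict 42, frames [65, 69, 18, 43]
42 → miss, evict 65, frames [69, 18, 43, 42]
43 → hit
65 → miss, evict 69, frames [18, 43, 42, 65]
13 → miss, evict 18, frames [43, 42, 65, 13]
53 → miss, evict 42, frames [43, 65, 13, 53]
19 → miss, evict 65, frames [43, 13, 53, 19]
43 → hit
Page faults: 10.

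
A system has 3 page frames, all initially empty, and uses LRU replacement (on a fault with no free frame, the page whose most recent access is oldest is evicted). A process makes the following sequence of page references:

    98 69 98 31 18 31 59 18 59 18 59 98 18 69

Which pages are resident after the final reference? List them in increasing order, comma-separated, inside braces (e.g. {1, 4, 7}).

{18, 69, 98}

98 -> miss, frames [98]
69 -> miss, frames [98, 69]
98 -> hit
31 -> miss, frames [69, 98, 31]
18 -> miss, evict 69, frames [98, 31, 18]
31 -> hit
59 -> miss, evict 98, frames [18, 31, 59]
18 -> hit
59 -> hit
18 -> hit
59 -> hit
98 -> miss, evict 31, frames [18, 59, 98]
18 -> hit
69 -> miss, evict 59, frames [98, 18, 69]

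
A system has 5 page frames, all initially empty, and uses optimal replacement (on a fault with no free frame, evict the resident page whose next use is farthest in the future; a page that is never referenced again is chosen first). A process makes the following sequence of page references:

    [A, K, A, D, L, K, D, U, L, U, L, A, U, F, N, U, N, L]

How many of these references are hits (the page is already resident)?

A -> fault, frames {A}
K -> fault, frames {A,K}
A -> hit
D -> fault, frames {A,K,D}
L -> fault, frames {A,K,D,L}
K -> hit
D -> hit
U -> fault, frames {A,K,D,L,U}
L -> hit
U -> hit
L -> hit
A -> hit
U -> hit
F -> fault, evict D, frames {A,K,L,U,F}
N -> fault, evict F, frames {A,K,L,U,N}
U -> hit
N -> hit
L -> hit
Hits: 11.

11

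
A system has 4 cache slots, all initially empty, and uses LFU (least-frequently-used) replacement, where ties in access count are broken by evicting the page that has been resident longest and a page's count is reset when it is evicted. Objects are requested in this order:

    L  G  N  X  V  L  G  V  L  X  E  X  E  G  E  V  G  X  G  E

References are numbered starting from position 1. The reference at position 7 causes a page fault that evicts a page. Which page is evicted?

pos 1: L: fault, frames {L}
pos 2: G: fault, frames {L,G}
pos 3: N: fault, frames {L,G,N}
pos 4: X: fault, frames {L,G,N,X}
pos 5: V: fault, evict L, frames {G,N,X,V}
pos 6: L: fault, evict G, frames {N,X,V,L}
pos 7: G: fault, evict N, frames {X,V,L,G}
At position 7, page N is evicted.

N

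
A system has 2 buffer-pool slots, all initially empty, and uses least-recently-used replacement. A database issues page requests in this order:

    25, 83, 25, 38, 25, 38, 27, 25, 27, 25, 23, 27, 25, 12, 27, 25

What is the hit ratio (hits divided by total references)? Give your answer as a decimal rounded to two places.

25 → miss, frames {25}
83 → miss, frames {25,83}
25 → hit
38 → miss, evict 83, frames {25,38}
25 → hit
38 → hit
27 → miss, evict 25, frames {38,27}
25 → miss, evict 38, frames {27,25}
27 → hit
25 → hit
23 → miss, evict 27, frames {25,23}
27 → miss, evict 25, frames {23,27}
25 → miss, evict 23, frames {27,25}
12 → miss, evict 27, frames {25,12}
27 → miss, evict 25, frames {12,27}
25 → miss, evict 12, frames {27,25}
Hits: 5 of 16 references → 5/16 = 0.3125.

0.31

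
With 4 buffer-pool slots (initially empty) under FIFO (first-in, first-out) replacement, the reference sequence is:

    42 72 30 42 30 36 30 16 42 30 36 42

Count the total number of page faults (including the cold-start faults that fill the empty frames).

6

42 → miss, frames (42)
72 → miss, frames (42 72)
30 → miss, frames (42 72 30)
42 → hit
30 → hit
36 → miss, frames (42 72 30 36)
30 → hit
16 → miss, evict 42, frames (72 30 36 16)
42 → miss, evict 72, frames (30 36 16 42)
30 → hit
36 → hit
42 → hit
Page faults: 6.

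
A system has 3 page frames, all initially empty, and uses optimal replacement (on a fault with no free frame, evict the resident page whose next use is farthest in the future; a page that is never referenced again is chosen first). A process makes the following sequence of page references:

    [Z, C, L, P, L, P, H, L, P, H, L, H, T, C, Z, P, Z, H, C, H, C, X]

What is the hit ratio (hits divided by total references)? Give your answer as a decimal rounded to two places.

0.55

Z -> miss, frames (Z)
C -> miss, frames (Z C)
L -> miss, frames (Z C L)
P -> miss, evict Z, frames (C L P)
L -> hit
P -> hit
H -> miss, evict C, frames (L P H)
L -> hit
P -> hit
H -> hit
L -> hit
H -> hit
T -> miss, evict L, frames (P H T)
C -> miss, evict T, frames (P H C)
Z -> miss, evict C, frames (P H Z)
P -> hit
Z -> hit
H -> hit
C -> miss, evict Z, frames (P H C)
H -> hit
C -> hit
X -> miss, evict C, frames (P H X)
Hits: 12 of 22 references → 12/22 = 0.5455.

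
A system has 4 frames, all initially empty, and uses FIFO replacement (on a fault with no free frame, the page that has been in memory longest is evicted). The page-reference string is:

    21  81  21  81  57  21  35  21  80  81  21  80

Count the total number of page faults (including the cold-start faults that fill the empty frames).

6

21: fault, frames (21)
81: fault, frames (21 81)
21: hit
81: hit
57: fault, frames (21 81 57)
21: hit
35: fault, frames (21 81 57 35)
21: hit
80: fault, evict 21, frames (81 57 35 80)
81: hit
21: fault, evict 81, frames (57 35 80 21)
80: hit
Page faults: 6.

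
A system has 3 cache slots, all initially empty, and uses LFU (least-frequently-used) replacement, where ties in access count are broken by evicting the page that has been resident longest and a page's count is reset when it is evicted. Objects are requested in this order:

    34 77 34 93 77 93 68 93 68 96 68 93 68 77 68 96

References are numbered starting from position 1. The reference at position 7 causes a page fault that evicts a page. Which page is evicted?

pos 1: 34: miss, frames (34)
pos 2: 77: miss, frames (34 77)
pos 3: 34: hit
pos 4: 93: miss, frames (34 77 93)
pos 5: 77: hit
pos 6: 93: hit
pos 7: 68: miss, evict 34, frames (77 93 68)
At position 7, page 34 is evicted.

34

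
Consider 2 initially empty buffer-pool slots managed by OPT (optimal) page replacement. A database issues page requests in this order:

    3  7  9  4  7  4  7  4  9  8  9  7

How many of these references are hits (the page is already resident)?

3 -> fault, frames {3}
7 -> fault, frames {3,7}
9 -> fault, evict 3, frames {7,9}
4 -> fault, evict 9, frames {7,4}
7 -> hit
4 -> hit
7 -> hit
4 -> hit
9 -> fault, evict 4, frames {7,9}
8 -> fault, evict 7, frames {9,8}
9 -> hit
7 -> fault, evict 8, frames {9,7}
Hits: 5.

5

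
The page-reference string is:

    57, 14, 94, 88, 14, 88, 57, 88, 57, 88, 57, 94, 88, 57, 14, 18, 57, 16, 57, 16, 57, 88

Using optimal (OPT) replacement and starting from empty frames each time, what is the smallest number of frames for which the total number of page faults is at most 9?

3

f=1: 22 faults
f=2: 11 faults
f=3: 8 faults
f=4: 6 faults
f=5: 6 faults
f=6: 6 faults
Smallest f with faults ≤ 9 is 3.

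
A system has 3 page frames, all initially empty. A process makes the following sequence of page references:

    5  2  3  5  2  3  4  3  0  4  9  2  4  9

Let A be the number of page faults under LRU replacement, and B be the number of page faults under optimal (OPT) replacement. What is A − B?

1

Under LRU: F F F . . . F . F . F F . . → 7 faults.
Under OPT: F F F . . . F . F . F . . . → 6 faults.
A − B = 7 − 6 = 1.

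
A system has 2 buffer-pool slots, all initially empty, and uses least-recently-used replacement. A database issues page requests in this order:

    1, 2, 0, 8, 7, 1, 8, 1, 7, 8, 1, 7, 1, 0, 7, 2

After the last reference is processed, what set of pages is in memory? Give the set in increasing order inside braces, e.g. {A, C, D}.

1 → miss, frames {1}
2 → miss, frames {1,2}
0 → miss, evict 1, frames {2,0}
8 → miss, evict 2, frames {0,8}
7 → miss, evict 0, frames {8,7}
1 → miss, evict 8, frames {7,1}
8 → miss, evict 7, frames {1,8}
1 → hit
7 → miss, evict 8, frames {1,7}
8 → miss, evict 1, frames {7,8}
1 → miss, evict 7, frames {8,1}
7 → miss, evict 8, frames {1,7}
1 → hit
0 → miss, evict 7, frames {1,0}
7 → miss, evict 1, frames {0,7}
2 → miss, evict 0, frames {7,2}

{2, 7}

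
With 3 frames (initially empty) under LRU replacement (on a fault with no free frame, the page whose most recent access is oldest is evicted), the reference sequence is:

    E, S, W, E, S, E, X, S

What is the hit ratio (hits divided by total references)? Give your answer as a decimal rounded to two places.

E: fault, frames {E}
S: fault, frames {E,S}
W: fault, frames {E,S,W}
E: hit
S: hit
E: hit
X: fault, evict W, frames {S,E,X}
S: hit
Hits: 4 of 8 references → 4/8 = 0.5000.

0.50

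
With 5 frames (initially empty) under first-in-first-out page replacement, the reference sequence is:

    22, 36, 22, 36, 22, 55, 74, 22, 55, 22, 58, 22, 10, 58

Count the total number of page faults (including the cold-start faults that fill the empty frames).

6

22 → fault, frames [22]
36 → fault, frames [22, 36]
22 → hit
36 → hit
22 → hit
55 → fault, frames [22, 36, 55]
74 → fault, frames [22, 36, 55, 74]
22 → hit
55 → hit
22 → hit
58 → fault, frames [22, 36, 55, 74, 58]
22 → hit
10 → fault, evict 22, frames [36, 55, 74, 58, 10]
58 → hit
Page faults: 6.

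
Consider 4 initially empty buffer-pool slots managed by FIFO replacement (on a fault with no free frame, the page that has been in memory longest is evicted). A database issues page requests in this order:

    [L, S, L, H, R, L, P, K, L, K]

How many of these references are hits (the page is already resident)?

L: fault, frames {L}
S: fault, frames {L,S}
L: hit
H: fault, frames {L,S,H}
R: fault, frames {L,S,H,R}
L: hit
P: fault, evict L, frames {S,H,R,P}
K: fault, evict S, frames {H,R,P,K}
L: fault, evict H, frames {R,P,K,L}
K: hit
Hits: 3.

3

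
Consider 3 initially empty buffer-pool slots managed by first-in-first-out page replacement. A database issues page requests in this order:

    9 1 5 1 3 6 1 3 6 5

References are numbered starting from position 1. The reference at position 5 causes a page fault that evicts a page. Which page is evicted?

pos 1: 9: miss, frames (9)
pos 2: 1: miss, frames (9 1)
pos 3: 5: miss, frames (9 1 5)
pos 4: 1: hit
pos 5: 3: miss, evict 9, frames (1 5 3)
At position 5, page 9 is evicted.

9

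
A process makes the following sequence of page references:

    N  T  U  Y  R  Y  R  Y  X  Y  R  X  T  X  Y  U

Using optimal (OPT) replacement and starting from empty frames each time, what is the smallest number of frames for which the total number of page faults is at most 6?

5

f=1: 16 faults
f=2: 10 faults
f=3: 8 faults
f=4: 7 faults
f=5: 6 faults
f=6: 6 faults
Smallest f with faults ≤ 6 is 5.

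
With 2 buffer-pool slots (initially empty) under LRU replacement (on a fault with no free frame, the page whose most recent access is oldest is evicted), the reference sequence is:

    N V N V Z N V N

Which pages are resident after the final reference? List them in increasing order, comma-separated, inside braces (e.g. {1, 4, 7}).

N -> miss, frames [N]
V -> miss, frames [N, V]
N -> hit
V -> hit
Z -> miss, evict N, frames [V, Z]
N -> miss, evict V, frames [Z, N]
V -> miss, evict Z, frames [N, V]
N -> hit

{N, V}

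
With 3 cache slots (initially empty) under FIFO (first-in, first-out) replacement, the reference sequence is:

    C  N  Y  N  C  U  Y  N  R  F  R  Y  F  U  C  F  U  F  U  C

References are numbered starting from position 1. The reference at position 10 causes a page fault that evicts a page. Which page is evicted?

pos 1: C -> fault, frames (C)
pos 2: N -> fault, frames (C N)
pos 3: Y -> fault, frames (C N Y)
pos 4: N -> hit
pos 5: C -> hit
pos 6: U -> fault, evict C, frames (N Y U)
pos 7: Y -> hit
pos 8: N -> hit
pos 9: R -> fault, evict N, frames (Y U R)
pos 10: F -> fault, evict Y, frames (U R F)
At position 10, page Y is evicted.

Y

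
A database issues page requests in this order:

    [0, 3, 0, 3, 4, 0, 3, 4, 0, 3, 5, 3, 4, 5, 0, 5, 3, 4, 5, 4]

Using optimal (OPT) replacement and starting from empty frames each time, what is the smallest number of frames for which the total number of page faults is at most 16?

f=1: 20 faults
f=2: 10 faults
f=3: 6 faults
f=4: 4 faults
Smallest f with faults ≤ 16 is 2.

2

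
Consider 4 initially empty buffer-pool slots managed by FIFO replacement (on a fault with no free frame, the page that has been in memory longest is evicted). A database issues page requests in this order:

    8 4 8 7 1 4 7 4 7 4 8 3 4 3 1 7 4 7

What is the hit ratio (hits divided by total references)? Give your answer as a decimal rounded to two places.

0.72

8 -> fault, frames (8)
4 -> fault, frames (8 4)
8 -> hit
7 -> fault, frames (8 4 7)
1 -> fault, frames (8 4 7 1)
4 -> hit
7 -> hit
4 -> hit
7 -> hit
4 -> hit
8 -> hit
3 -> fault, evict 8, frames (4 7 1 3)
4 -> hit
3 -> hit
1 -> hit
7 -> hit
4 -> hit
7 -> hit
Hits: 13 of 18 references → 13/18 = 0.7222.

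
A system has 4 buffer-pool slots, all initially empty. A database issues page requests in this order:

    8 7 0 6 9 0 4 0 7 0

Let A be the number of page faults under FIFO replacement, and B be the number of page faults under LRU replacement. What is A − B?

1

Under FIFO: F F F F F . F . F F → 8 faults.
Under LRU: F F F F F . F . F . → 7 faults.
A − B = 8 − 7 = 1.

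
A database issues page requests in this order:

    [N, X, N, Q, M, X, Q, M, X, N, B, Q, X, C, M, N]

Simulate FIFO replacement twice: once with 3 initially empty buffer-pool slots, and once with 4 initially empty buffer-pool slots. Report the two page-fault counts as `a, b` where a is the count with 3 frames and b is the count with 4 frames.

11, 7

3 frames: F F . F F . . . . F F F F F F F → 11 faults.
4 frames: F F . F F . . . . . F . . F . F → 7 faults.
7 < 11: adding a frame reduced faults, as is typical.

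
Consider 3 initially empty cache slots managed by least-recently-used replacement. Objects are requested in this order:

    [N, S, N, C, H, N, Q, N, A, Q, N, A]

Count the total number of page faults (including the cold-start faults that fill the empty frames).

6

N → fault, frames {N}
S → fault, frames {N,S}
N → hit
C → fault, frames {S,N,C}
H → fault, evict S, frames {N,C,H}
N → hit
Q → fault, evict C, frames {H,N,Q}
N → hit
A → fault, evict H, frames {Q,N,A}
Q → hit
N → hit
A → hit
Page faults: 6.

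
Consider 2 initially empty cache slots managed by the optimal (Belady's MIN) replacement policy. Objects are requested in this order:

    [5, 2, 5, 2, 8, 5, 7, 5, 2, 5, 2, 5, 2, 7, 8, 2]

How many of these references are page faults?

5 -> fault, frames {5}
2 -> fault, frames {5,2}
5 -> hit
2 -> hit
8 -> fault, evict 2, frames {5,8}
5 -> hit
7 -> fault, evict 8, frames {5,7}
5 -> hit
2 -> fault, evict 7, frames {5,2}
5 -> hit
2 -> hit
5 -> hit
2 -> hit
7 -> fault, evict 5, frames {2,7}
8 -> fault, evict 7, frames {2,8}
2 -> hit
Page faults: 7.

7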